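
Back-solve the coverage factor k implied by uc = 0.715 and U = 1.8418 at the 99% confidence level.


k = U / uc
k = 1.8418 / 0.715
k = 2.576

2.576


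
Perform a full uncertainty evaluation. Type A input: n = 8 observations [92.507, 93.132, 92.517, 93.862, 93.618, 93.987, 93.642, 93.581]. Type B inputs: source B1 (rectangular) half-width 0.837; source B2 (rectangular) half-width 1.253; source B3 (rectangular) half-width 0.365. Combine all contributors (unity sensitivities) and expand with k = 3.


mean = (92.507 + 93.132 + 92.517 + 93.862 + 93.618 + 93.987 + 93.642 + 93.581) / 8 = 93.35575
s = sqrt(sum((x - mean)^2)/(n-1)) = 0.57695748
u_A = s / sqrt(n) = 0.57695748 / sqrt(8) = 0.20398527
u_B1 = 0.837 / sqrt(3) = 0.48324218
u_B2 = 1.253 / sqrt(3) = 0.72341989
u_B3 = 0.365 / sqrt(3) = 0.21073285
uc = sqrt(0.20398527^2 + 0.48324218^2 + 0.72341989^2 + 0.21073285^2) = 0.91808369
U = k * uc = 3 * 0.91808369
U = 2.7543

2.7543


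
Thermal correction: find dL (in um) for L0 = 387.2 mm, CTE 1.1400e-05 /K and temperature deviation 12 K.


dL = L * alpha * dT
= 387.2 * 1.1400e-05 * 12
= 0.0529690 mm
dL_um = 0.0529690 * 1000 = 52.9690 um

52.9690


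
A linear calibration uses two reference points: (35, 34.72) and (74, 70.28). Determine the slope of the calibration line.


slope = (y2 - y1) / (x2 - x1)
= (70.28 - 34.72) / (74 - 35)
= 35.5600 / 39
= 0.9118

0.9118


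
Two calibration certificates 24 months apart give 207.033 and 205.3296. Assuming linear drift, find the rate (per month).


rate = (v2 - v1) / months
= (205.3296 - 207.033) / 24
= -1.7034 / 24
= -0.0710

-0.0710


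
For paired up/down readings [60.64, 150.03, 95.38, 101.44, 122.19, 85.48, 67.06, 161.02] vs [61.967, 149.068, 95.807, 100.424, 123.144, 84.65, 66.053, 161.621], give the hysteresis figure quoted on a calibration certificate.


|60.64 - 61.967| = 1.3270
|150.03 - 149.068| = 0.9620
|95.38 - 95.807| = 0.4270
|101.44 - 100.424| = 1.0160
|122.19 - 123.144| = 0.9540
|85.48 - 84.65| = 0.8300
|67.06 - 66.053| = 1.0070
|161.02 - 161.621| = 0.6010
hysteresis = max(diffs) = 1.3270

1.3270


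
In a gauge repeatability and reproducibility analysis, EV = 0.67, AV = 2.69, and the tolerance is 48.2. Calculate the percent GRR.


GRR = sqrt(EV^2 + AV^2) = sqrt(0.67^2 + 2.69^2) = 2.7721833
%GRR = GRR / tol * 100 = 2.7721833 / 48.2 * 100
%GRR = 5.7514

5.7514


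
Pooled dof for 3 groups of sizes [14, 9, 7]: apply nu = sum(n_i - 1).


nu = sum_i (n_i - 1)
nu = ((14 - 1) + (9 - 1) + (7 - 1))
nu = 13 + 8 + 6
nu = 27

27


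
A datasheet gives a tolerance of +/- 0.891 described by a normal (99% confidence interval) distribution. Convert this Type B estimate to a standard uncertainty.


u_B = half_width / 2.576
u_B = 0.891 / 2.576
u_B = 0.3459

0.3459


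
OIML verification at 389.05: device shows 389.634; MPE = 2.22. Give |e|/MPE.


e = indication - reference = 389.634 - 389.05 = 0.5840
|e| = 0.5840
ratio = |e| / MPE = 0.5840 / 2.22
ratio = 0.2631

0.2631


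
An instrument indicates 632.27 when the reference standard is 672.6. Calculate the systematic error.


Systematic error = measured - true
= 632.27 - 672.6
= -40.3300

-40.3300


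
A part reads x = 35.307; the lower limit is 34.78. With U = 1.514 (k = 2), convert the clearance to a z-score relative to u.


u = U / k = 1.514 / 2 = 0.757
margin = |LSL - x| = |34.78 - 35.307| = 0.527
z = margin / u = 0.527 / 0.757
z = 0.6962

0.6962


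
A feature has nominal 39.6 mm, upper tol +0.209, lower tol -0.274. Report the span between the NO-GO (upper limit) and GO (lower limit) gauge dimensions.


GO = nominal - lower_tol (smallest hole = maximum material condition)
GO = 39.6 - 0.274 = 39.326
NO-GO = nominal + upper_tol (largest hole = least material condition)
NO-GO = 39.6 + 0.209 = 39.809
spread = NO-GO - GO = 39.809 - 39.326 = 0.4830

0.4830


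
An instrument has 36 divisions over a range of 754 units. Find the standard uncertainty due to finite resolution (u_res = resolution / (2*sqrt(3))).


resolution = range / divisions
resolution = 754 / 36 = 20.944444
u_res = resolution / (2*sqrt(3))
u_res = 20.944444 / 3.4641016
u_res = 6.0461

6.0461


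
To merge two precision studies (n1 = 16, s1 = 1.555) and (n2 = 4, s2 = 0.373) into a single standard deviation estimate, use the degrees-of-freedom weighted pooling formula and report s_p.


s_p = sqrt(((n1-1)*s1^2 + (n2-1)*s2^2) / (n1+n2-2))
numerator = (16-1)*1.555^2 + (4-1)*0.373^2 = 36.270375 + 0.417387 = 36.687762
denominator = 16 + 4 - 2 = 18
s_p^2 = 36.687762 / 18 = 2.038209
s_p = sqrt(2.038209) = 1.4277

1.4277


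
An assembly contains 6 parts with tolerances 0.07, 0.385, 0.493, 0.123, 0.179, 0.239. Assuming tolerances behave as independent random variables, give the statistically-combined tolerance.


RSS = sqrt(0.07^2 + 0.385^2 + 0.493^2 + 0.123^2 + 0.179^2 + 0.239^2)
= sqrt(0.500465)
= 0.7074

0.7074


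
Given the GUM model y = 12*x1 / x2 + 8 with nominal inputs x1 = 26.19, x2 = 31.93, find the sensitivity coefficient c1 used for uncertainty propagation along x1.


y = 12*x1 / x2 + 8
dy/dx1 = 12/x2
Evaluate at x2 = 31.93: c1 = 12 / 31.93
c1 = 0.3758

0.3758


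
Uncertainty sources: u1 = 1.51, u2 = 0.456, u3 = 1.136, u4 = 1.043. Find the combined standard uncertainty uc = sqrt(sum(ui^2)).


uc = sqrt(1.51^2 + 0.456^2 + 1.136^2 + 1.043^2)
uc = sqrt(4.866381)
uc = 2.2060

2.2060


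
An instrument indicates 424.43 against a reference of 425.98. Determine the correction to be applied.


Correction = standard - reading
= 425.98 - 424.43
= 1.5500

1.5500


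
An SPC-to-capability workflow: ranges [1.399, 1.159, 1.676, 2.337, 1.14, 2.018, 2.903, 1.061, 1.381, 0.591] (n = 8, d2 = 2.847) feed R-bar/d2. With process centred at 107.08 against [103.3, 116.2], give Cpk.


R_bar = (1.399 + 1.159 + 1.676 + 2.337 + 1.14 + 2.018 + 2.903 + 1.061 + 1.381 + 0.591) / 10 = 1.5665
sigma = R_bar / d2 = 1.5665 / 2.847 = 0.55022831
Cp = (USL - LSL)/(6*sigma) = (116.2 - 103.3)/(6*0.55022831) = 3.9075
Cpu = (116.2 - 107.08)/(3*0.55022831) = 5.5250
Cpl = (107.08 - 103.3)/(3*0.55022831) = 2.2900
Cpk = min(Cpu, Cpl) = 2.2900

2.2900


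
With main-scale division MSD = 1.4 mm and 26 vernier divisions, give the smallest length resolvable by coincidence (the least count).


LC = MSD / n_div
= 1.4 / 26
= 0.0538

0.0538


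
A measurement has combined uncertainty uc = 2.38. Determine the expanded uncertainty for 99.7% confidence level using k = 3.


U = k * uc
U = 3 * 2.38
U = 7.1400

7.1400


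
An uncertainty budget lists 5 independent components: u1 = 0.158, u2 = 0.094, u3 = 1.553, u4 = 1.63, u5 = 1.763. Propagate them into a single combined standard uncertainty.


uc = sqrt(0.158^2 + 0.094^2 + 1.553^2 + 1.63^2 + 1.763^2)
uc = sqrt(8.210678)
uc = 2.8654

2.8654


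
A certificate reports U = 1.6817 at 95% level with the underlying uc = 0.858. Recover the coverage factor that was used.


k = U / uc
k = 1.6817 / 0.858
k = 1.96

1.96


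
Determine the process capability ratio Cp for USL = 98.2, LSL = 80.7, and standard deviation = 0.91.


Cp = (USL - LSL) / (6 * sigma)
= (98.2 - 80.7) / (6 * 0.91)
= 17.5000 / 5.4600
= 3.2051

3.2051


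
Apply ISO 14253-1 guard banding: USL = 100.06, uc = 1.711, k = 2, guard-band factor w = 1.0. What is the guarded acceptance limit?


U = k * uc = 2 * 1.711 = 3.422
guard band g = w * U = 1.0 * 3.422 = 3.422
AL = USL - g = 100.06 - 3.422
AL = 96.6380

96.6380


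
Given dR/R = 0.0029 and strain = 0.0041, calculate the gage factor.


GF = (dR/R) / epsilon
= 0.0029 / 0.0041
= 0.7073

0.7073


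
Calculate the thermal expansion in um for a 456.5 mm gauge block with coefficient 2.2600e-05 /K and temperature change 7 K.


dL = L * alpha * dT
= 456.5 * 2.2600e-05 * 7
= 0.0722183 mm
dL_um = 0.0722183 * 1000 = 72.2183 um

72.2183


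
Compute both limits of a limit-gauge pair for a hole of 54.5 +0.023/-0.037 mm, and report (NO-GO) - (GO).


GO = nominal - lower_tol (smallest hole = maximum material condition)
GO = 54.5 - 0.037 = 54.463
NO-GO = nominal + upper_tol (largest hole = least material condition)
NO-GO = 54.5 + 0.023 = 54.523
spread = NO-GO - GO = 54.523 - 54.463 = 0.0600

0.0600


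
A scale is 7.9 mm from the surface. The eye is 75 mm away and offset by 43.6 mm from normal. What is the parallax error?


error = h * offset / d
= 7.9 * 43.6 / 75
= 4.5925

4.5925


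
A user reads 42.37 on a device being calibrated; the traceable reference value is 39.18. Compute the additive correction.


Correction = standard - reading
= 39.18 - 42.37
= -3.1900

-3.1900


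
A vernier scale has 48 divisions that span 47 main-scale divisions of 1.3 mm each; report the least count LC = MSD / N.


LC = MSD / n_div
= 1.3 / 48
= 0.0271

0.0271


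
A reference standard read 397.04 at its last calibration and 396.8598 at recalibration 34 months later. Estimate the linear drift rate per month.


rate = (v2 - v1) / months
= (396.8598 - 397.04) / 34
= -0.1802 / 34
= -0.0053

-0.0053


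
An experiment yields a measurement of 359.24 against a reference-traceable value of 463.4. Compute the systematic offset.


Systematic error = measured - true
= 359.24 - 463.4
= -104.1600

-104.1600


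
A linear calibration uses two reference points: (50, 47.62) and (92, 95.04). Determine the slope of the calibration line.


slope = (y2 - y1) / (x2 - x1)
= (95.04 - 47.62) / (92 - 50)
= 47.4200 / 42
= 1.1290

1.1290


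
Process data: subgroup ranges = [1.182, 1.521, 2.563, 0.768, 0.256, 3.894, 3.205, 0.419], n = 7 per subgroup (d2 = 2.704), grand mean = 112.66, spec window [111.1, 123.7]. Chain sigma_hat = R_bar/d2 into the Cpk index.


R_bar = (1.182 + 1.521 + 2.563 + 0.768 + 0.256 + 3.894 + 3.205 + 0.419) / 8 = 1.726
sigma = R_bar / d2 = 1.726 / 2.704 = 0.63831361
Cp = (USL - LSL)/(6*sigma) = (123.7 - 111.1)/(6*0.63831361) = 3.2899
Cpu = (123.7 - 112.66)/(3*0.63831361) = 5.7652
Cpl = (112.66 - 111.1)/(3*0.63831361) = 0.8146
Cpk = min(Cpu, Cpl) = 0.8146

0.8146


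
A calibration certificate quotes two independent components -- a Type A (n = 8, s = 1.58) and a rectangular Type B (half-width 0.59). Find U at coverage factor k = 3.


u_A = s / sqrt(n) = 1.58 / sqrt(8) = 0.55861436
u_B = half_width / sqrt(3) = 0.59 / sqrt(3) = 0.34063666
uc = sqrt(u_A^2 + u_B^2) = sqrt(0.55861436^2 + 0.34063666^2) = 0.65428078
U = k * uc = 3 * 0.65428078
U = 1.9628

1.9628


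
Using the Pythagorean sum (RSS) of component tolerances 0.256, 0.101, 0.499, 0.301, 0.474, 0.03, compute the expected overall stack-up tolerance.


RSS = sqrt(0.256^2 + 0.101^2 + 0.499^2 + 0.301^2 + 0.474^2 + 0.03^2)
= sqrt(0.640915)
= 0.8006

0.8006


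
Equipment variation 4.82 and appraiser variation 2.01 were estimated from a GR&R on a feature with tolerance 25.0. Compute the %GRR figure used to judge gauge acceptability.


GRR = sqrt(EV^2 + AV^2) = sqrt(4.82^2 + 2.01^2) = 5.2223079
%GRR = GRR / tol * 100 = 5.2223079 / 25.0 * 100
%GRR = 20.8892

20.8892


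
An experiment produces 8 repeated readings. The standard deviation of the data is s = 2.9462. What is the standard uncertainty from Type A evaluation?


u_A = s / sqrt(n)
u_A = 2.9462 / sqrt(8)
u_A = 2.9462 / 2.8284271
u_A = 1.0416

1.0416


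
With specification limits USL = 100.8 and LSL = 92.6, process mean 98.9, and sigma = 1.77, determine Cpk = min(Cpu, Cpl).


Cpu = (USL - mean) / (3*sigma) = (100.8 - 98.9) / (3*1.77) = 0.3578
Cpl = (mean - LSL) / (3*sigma) = (98.9 - 92.6) / (3*1.77) = 1.1864
Cpk = min(Cpu, Cpl) = 0.3578

0.3578


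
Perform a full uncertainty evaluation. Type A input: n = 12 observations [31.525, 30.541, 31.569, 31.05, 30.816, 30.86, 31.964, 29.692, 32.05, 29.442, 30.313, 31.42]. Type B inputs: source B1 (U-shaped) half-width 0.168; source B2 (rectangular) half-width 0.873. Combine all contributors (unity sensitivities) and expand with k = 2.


mean = (31.525 + 30.541 + 31.569 + 31.05 + 30.816 + 30.86 + 31.964 + 29.692 + 32.05 + 29.442 + 30.313 + 31.42) / 12 = 30.93683333
s = sqrt(sum((x - mean)^2)/(n-1)) = 0.83320497
u_A = s / sqrt(n) = 0.83320497 / sqrt(12) = 0.24052556
u_B1 = 0.168 / sqrt(2) = 0.11879394
u_B2 = 0.873 / sqrt(3) = 0.50402679
uc = sqrt(0.24052556^2 + 0.11879394^2 + 0.50402679^2) = 0.57097071
U = k * uc = 2 * 0.57097071
U = 1.1419

1.1419


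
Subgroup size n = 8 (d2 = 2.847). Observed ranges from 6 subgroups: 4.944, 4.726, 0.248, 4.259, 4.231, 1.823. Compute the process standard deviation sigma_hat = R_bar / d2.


R_bar = (4.944 + 4.726 + 0.248 + 4.259 + 4.231 + 1.823) / 6
R_bar = 20.231 / 6 = 3.3718333
sigma_hat = R_bar / d2 = 3.3718333 / 2.847 = 1.1843

1.1843


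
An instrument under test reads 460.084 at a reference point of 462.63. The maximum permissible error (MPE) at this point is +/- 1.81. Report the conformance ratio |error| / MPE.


e = indication - reference = 460.084 - 462.63 = -2.5460
|e| = 2.5460
ratio = |e| / MPE = 2.5460 / 1.81
ratio = 1.4066

1.4066


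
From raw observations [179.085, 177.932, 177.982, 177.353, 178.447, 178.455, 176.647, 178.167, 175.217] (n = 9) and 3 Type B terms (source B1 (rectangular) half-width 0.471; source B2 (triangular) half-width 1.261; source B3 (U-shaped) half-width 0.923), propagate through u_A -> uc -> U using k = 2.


mean = (179.085 + 177.932 + 177.982 + 177.353 + 178.447 + 178.455 + 176.647 + 178.167 + 175.217) / 9 = 177.6983333
s = sqrt(sum((x - mean)^2)/(n-1)) = 1.1614742
u_A = s / sqrt(n) = 1.1614742 / sqrt(9) = 0.38715807
u_B1 = 0.471 / sqrt(3) = 0.27193198
u_B2 = 1.261 / sqrt(6) = 0.51480109
u_B3 = 0.923 / sqrt(2) = 0.65265956
uc = sqrt(0.38715807^2 + 0.27193198^2 + 0.51480109^2 + 0.65265956^2) = 0.95646382
U = k * uc = 2 * 0.95646382
U = 1.9129

1.9129


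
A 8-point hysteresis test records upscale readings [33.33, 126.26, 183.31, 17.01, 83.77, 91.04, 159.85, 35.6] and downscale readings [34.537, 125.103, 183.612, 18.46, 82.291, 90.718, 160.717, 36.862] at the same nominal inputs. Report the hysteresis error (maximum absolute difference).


|33.33 - 34.537| = 1.2070
|126.26 - 125.103| = 1.1570
|183.31 - 183.612| = 0.3020
|17.01 - 18.46| = 1.4500
|83.77 - 82.291| = 1.4790
|91.04 - 90.718| = 0.3220
|159.85 - 160.717| = 0.8670
|35.6 - 36.862| = 1.2620
hysteresis = max(diffs) = 1.4790

1.4790


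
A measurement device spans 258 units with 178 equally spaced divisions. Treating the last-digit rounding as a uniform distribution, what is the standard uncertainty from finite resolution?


resolution = range / divisions
resolution = 258 / 178 = 1.4494382
u_res = resolution / (2*sqrt(3))
u_res = 1.4494382 / 3.4641016
u_res = 0.4184

0.4184


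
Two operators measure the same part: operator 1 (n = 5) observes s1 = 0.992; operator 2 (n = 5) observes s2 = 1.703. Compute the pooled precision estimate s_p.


s_p = sqrt(((n1-1)*s1^2 + (n2-1)*s2^2) / (n1+n2-2))
numerator = (5-1)*0.992^2 + (5-1)*1.703^2 = 3.936256 + 11.600836 = 15.537092
denominator = 5 + 5 - 2 = 8
s_p^2 = 15.537092 / 8 = 1.9421365
s_p = sqrt(1.9421365) = 1.3936

1.3936


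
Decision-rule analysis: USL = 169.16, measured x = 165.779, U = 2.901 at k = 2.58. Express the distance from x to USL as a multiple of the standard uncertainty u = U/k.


u = U / k = 2.901 / 2.58 = 1.1244186
margin = |USL - x| = |169.16 - 165.779| = 3.381
z = margin / u = 3.381 / 1.1244186
z = 3.0069

3.0069


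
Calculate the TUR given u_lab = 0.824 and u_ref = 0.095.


TUR = u_lab / u_ref
= 0.824 / 0.095
= 8.6737

8.6737


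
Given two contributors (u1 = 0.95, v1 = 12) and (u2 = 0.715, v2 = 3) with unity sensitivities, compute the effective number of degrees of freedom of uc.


uc = sqrt(u1^2 + u2^2) = sqrt(0.95^2 + 0.715^2) = 1.1890017
v_eff = uc^4 / (u1^4/v1 + u2^4/v2)
= 1.1890017^4 / (0.95^4/12 + 0.715^4/3)
= 1.9986185 / 0.15499252
v_eff = 12.8949

12.8949


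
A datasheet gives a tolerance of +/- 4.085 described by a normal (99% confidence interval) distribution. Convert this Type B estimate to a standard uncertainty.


u_B = half_width / 2.576
u_B = 4.085 / 2.576
u_B = 1.5858

1.5858


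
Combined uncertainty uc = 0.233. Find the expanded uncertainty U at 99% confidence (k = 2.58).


U = k * uc
U = 2.58 * 0.233
U = 0.6011

0.6011


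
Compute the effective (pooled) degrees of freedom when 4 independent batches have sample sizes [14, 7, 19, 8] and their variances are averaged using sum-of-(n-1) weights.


nu = sum_i (n_i - 1)
nu = ((14 - 1) + (7 - 1) + (19 - 1) + (8 - 1))
nu = 13 + 6 + 18 + 7
nu = 44

44


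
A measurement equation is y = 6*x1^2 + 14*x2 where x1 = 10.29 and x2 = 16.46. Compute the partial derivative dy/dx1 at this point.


y = 6*x1^2 + 14*x2
dy/dx1 = 2*6*x1
Evaluate at x1 = 10.29: c1 = 12 * 10.29
c1 = 123.4800

123.4800


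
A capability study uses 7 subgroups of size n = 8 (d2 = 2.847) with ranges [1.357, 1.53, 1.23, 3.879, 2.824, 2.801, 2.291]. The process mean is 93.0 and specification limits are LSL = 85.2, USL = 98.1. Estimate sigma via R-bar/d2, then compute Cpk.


R_bar = (1.357 + 1.53 + 1.23 + 3.879 + 2.824 + 2.801 + 2.291) / 7 = 2.2731429
sigma = R_bar / d2 = 2.2731429 / 2.847 = 0.79843446
Cp = (USL - LSL)/(6*sigma) = (98.1 - 85.2)/(6*0.79843446) = 2.6928
Cpu = (98.1 - 93.0)/(3*0.79843446) = 2.1292
Cpl = (93.0 - 85.2)/(3*0.79843446) = 3.2564
Cpk = min(Cpu, Cpl) = 2.1292

2.1292


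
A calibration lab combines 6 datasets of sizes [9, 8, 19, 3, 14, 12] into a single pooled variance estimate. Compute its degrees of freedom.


nu = sum_i (n_i - 1)
nu = ((9 - 1) + (8 - 1) + (19 - 1) + (3 - 1) + (14 - 1) + (12 - 1))
nu = 8 + 7 + 18 + 2 + 13 + 11
nu = 59

59


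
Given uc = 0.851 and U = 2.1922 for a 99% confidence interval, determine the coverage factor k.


k = U / uc
k = 2.1922 / 0.851
k = 2.576

2.576


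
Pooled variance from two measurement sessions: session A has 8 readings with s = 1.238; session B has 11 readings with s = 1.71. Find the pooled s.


s_p = sqrt(((n1-1)*s1^2 + (n2-1)*s2^2) / (n1+n2-2))
numerator = (8-1)*1.238^2 + (11-1)*1.71^2 = 10.728508 + 29.241 = 39.969508
denominator = 8 + 11 - 2 = 17
s_p^2 = 39.969508 / 17 = 2.3511475
s_p = sqrt(2.3511475) = 1.5333

1.5333


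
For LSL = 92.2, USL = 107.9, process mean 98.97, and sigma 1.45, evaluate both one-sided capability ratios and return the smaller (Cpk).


Cpu = (USL - mean) / (3*sigma) = (107.9 - 98.97) / (3*1.45) = 2.0529
Cpl = (mean - LSL) / (3*sigma) = (98.97 - 92.2) / (3*1.45) = 1.5563
Cpk = min(Cpu, Cpl) = 1.5563

1.5563


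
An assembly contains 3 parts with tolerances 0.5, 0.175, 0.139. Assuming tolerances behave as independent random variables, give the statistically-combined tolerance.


RSS = sqrt(0.5^2 + 0.175^2 + 0.139^2)
= sqrt(0.299946)
= 0.5477

0.5477


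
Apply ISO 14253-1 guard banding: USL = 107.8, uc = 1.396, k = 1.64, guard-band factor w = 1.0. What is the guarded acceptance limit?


U = k * uc = 1.64 * 1.396 = 2.28944
guard band g = w * U = 1.0 * 2.28944 = 2.28944
AL = USL - g = 107.8 - 2.28944
AL = 105.5106

105.5106


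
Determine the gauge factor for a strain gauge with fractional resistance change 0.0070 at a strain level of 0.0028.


GF = (dR/R) / epsilon
= 0.0070 / 0.0028
= 2.5000

2.5000


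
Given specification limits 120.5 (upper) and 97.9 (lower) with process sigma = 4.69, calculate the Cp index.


Cp = (USL - LSL) / (6 * sigma)
= (120.5 - 97.9) / (6 * 4.69)
= 22.6000 / 28.1400
= 0.8031

0.8031


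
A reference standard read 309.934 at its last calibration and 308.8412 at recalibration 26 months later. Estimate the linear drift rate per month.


rate = (v2 - v1) / months
= (308.8412 - 309.934) / 26
= -1.0928 / 26
= -0.0420

-0.0420


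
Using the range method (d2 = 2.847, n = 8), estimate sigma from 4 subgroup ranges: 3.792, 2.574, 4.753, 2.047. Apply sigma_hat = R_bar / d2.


R_bar = (3.792 + 2.574 + 4.753 + 2.047) / 4
R_bar = 13.166 / 4 = 3.2915
sigma_hat = R_bar / d2 = 3.2915 / 2.847 = 1.1561

1.1561


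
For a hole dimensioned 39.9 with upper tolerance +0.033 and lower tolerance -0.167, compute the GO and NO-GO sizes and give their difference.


GO = nominal - lower_tol (smallest hole = maximum material condition)
GO = 39.9 - 0.167 = 39.733
NO-GO = nominal + upper_tol (largest hole = least material condition)
NO-GO = 39.9 + 0.033 = 39.933
spread = NO-GO - GO = 39.933 - 39.733 = 0.2000

0.2000


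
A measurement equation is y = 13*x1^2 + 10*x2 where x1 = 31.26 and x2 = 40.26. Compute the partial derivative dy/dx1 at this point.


y = 13*x1^2 + 10*x2
dy/dx1 = 2*13*x1
Evaluate at x1 = 31.26: c1 = 26 * 31.26
c1 = 812.7600

812.7600


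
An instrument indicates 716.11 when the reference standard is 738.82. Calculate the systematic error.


Systematic error = measured - true
= 716.11 - 738.82
= -22.7100

-22.7100


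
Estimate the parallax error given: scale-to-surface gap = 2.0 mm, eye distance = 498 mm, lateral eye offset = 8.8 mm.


error = h * offset / d
= 2.0 * 8.8 / 498
= 0.0353

0.0353


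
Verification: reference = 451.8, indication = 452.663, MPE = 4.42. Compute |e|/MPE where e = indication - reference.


e = indication - reference = 452.663 - 451.8 = 0.8630
|e| = 0.8630
ratio = |e| / MPE = 0.8630 / 4.42
ratio = 0.1952

0.1952


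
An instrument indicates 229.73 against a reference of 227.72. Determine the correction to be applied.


Correction = standard - reading
= 227.72 - 229.73
= -2.0100

-2.0100


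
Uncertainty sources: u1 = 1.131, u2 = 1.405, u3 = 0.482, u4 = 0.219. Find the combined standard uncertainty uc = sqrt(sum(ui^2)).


uc = sqrt(1.131^2 + 1.405^2 + 0.482^2 + 0.219^2)
uc = sqrt(3.533471)
uc = 1.8798

1.8798


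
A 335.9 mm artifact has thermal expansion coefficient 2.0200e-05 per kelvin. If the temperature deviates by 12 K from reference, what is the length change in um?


dL = L * alpha * dT
= 335.9 * 2.0200e-05 * 12
= 0.0814222 mm
dL_um = 0.0814222 * 1000 = 81.4222 um

81.4222


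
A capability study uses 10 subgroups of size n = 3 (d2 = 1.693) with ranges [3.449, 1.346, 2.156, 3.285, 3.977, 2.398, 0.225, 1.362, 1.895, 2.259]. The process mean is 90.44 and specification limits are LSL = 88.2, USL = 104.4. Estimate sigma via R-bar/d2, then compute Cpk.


R_bar = (3.449 + 1.346 + 2.156 + 3.285 + 3.977 + 2.398 + 0.225 + 1.362 + 1.895 + 2.259) / 10 = 2.2352
sigma = R_bar / d2 = 2.2352 / 1.693 = 1.3202599
Cp = (USL - LSL)/(6*sigma) = (104.4 - 88.2)/(6*1.3202599) = 2.0451
Cpu = (104.4 - 90.44)/(3*1.3202599) = 3.5246
Cpl = (90.44 - 88.2)/(3*1.3202599) = 0.5655
Cpk = min(Cpu, Cpl) = 0.5655

0.5655


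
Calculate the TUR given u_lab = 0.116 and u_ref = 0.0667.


TUR = u_lab / u_ref
= 0.116 / 0.0667
= 1.7391

1.7391


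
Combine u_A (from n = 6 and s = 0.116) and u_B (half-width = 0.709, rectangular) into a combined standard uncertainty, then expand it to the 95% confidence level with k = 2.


u_A = s / sqrt(n) = 0.116 / sqrt(6) = 0.047356802
u_B = half_width / sqrt(3) = 0.709 / sqrt(3) = 0.40934134
uc = sqrt(u_A^2 + u_B^2) = sqrt(0.047356802^2 + 0.40934134^2) = 0.41207159
U = k * uc = 2 * 0.41207159
U = 0.8241

0.8241


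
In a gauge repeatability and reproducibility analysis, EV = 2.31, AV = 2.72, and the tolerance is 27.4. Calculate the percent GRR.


GRR = sqrt(EV^2 + AV^2) = sqrt(2.31^2 + 2.72^2) = 3.5685431
%GRR = GRR / tol * 100 = 3.5685431 / 27.4 * 100
%GRR = 13.0239

13.0239


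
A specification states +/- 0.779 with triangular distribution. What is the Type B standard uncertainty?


u_B = half_width / sqrt(6)
u_B = 0.779 / 2.4494897
u_B = 0.3180

0.3180


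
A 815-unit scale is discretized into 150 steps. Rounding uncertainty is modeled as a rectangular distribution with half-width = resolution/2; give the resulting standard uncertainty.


resolution = range / divisions
resolution = 815 / 150 = 5.4333333
u_res = resolution / (2*sqrt(3))
u_res = 5.4333333 / 3.4641016
u_res = 1.5685

1.5685


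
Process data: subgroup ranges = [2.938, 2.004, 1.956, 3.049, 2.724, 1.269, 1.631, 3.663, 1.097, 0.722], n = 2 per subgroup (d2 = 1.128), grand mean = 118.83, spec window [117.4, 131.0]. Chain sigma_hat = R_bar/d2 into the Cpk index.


R_bar = (2.938 + 2.004 + 1.956 + 3.049 + 2.724 + 1.269 + 1.631 + 3.663 + 1.097 + 0.722) / 10 = 2.1053
sigma = R_bar / d2 = 2.1053 / 1.128 = 1.8664007
Cp = (USL - LSL)/(6*sigma) = (131.0 - 117.4)/(6*1.8664007) = 1.2145
Cpu = (131.0 - 118.83)/(3*1.8664007) = 2.1735
Cpl = (118.83 - 117.4)/(3*1.8664007) = 0.2554
Cpk = min(Cpu, Cpl) = 0.2554

0.2554


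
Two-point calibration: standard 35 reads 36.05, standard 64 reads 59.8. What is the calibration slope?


slope = (y2 - y1) / (x2 - x1)
= (59.8 - 36.05) / (64 - 35)
= 23.7500 / 29
= 0.8190

0.8190


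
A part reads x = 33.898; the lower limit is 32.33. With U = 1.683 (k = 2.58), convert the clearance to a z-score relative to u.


u = U / k = 1.683 / 2.58 = 0.65232558
margin = |LSL - x| = |32.33 - 33.898| = 1.568
z = margin / u = 1.568 / 0.65232558
z = 2.4037

2.4037


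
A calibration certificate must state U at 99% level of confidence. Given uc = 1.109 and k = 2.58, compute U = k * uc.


U = k * uc
U = 2.58 * 1.109
U = 2.8612

2.8612


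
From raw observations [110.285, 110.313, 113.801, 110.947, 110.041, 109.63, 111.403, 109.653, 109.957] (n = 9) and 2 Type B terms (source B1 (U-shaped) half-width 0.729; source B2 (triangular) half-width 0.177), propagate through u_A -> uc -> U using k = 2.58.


mean = (110.285 + 110.313 + 113.801 + 110.947 + 110.041 + 109.63 + 111.403 + 109.653 + 109.957) / 9 = 110.67
s = sqrt(sum((x - mean)^2)/(n-1)) = 1.3092341
u_A = s / sqrt(n) = 1.3092341 / sqrt(9) = 0.43641137
u_B1 = 0.729 / sqrt(2) = 0.51548084
u_B2 = 0.177 / sqrt(6) = 0.072259947
uc = sqrt(0.43641137^2 + 0.51548084^2 + 0.072259947^2) = 0.67926201
U = k * uc = 2.58 * 0.67926201
U = 1.7525

1.7525


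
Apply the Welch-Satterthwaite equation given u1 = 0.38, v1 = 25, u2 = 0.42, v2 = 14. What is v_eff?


uc = sqrt(u1^2 + u2^2) = sqrt(0.38^2 + 0.42^2) = 0.56639209
v_eff = uc^4 / (u1^4/v1 + u2^4/v2)
= 0.56639209^4 / (0.38^4/25 + 0.42^4/14)
= 0.10291264 / 0.0030566944
v_eff = 33.6680

33.6680


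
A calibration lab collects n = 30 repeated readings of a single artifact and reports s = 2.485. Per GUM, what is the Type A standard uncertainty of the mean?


u_A = s / sqrt(n)
u_A = 2.485 / sqrt(30)
u_A = 2.485 / 5.4772256
u_A = 0.4537

0.4537


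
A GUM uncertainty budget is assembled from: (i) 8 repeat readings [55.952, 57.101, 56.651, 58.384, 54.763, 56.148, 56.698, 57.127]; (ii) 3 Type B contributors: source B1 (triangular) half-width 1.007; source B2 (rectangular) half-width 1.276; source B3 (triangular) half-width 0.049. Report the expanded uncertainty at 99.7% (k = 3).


mean = (55.952 + 57.101 + 56.651 + 58.384 + 54.763 + 56.148 + 56.698 + 57.127) / 8 = 56.603
s = sqrt(sum((x - mean)^2)/(n-1)) = 1.0503262
u_A = s / sqrt(n) = 1.0503262 / sqrt(8) = 0.37134639
u_B1 = 1.007 / sqrt(6) = 0.41110603
u_B2 = 1.276 / sqrt(3) = 0.73669894
u_B3 = 0.049 / sqrt(6) = 0.020004166
uc = sqrt(0.37134639^2 + 0.41110603^2 + 0.73669894^2 + 0.020004166^2) = 0.92197169
U = k * uc = 3 * 0.92197169
U = 2.7659

2.7659


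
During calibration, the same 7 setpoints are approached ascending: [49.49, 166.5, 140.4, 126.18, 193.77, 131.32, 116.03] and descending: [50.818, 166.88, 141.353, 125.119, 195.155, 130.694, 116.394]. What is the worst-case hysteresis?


|49.49 - 50.818| = 1.3280
|166.5 - 166.88| = 0.3800
|140.4 - 141.353| = 0.9530
|126.18 - 125.119| = 1.0610
|193.77 - 195.155| = 1.3850
|131.32 - 130.694| = 0.6260
|116.03 - 116.394| = 0.3640
hysteresis = max(diffs) = 1.3850

1.3850


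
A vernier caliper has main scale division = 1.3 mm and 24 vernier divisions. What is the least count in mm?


LC = MSD / n_div
= 1.3 / 24
= 0.0542

0.0542


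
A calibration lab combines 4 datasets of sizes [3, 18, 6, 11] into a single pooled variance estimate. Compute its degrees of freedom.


nu = sum_i (n_i - 1)
nu = ((3 - 1) + (18 - 1) + (6 - 1) + (11 - 1))
nu = 2 + 17 + 5 + 10
nu = 34

34


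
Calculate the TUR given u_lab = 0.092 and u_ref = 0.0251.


TUR = u_lab / u_ref
= 0.092 / 0.0251
= 3.6653

3.6653


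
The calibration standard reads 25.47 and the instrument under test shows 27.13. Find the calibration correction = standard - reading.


Correction = standard - reading
= 25.47 - 27.13
= -1.6600

-1.6600


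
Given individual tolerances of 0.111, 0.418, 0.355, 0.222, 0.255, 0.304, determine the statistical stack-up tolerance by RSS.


RSS = sqrt(0.111^2 + 0.418^2 + 0.355^2 + 0.222^2 + 0.255^2 + 0.304^2)
= sqrt(0.519795)
= 0.7210

0.7210


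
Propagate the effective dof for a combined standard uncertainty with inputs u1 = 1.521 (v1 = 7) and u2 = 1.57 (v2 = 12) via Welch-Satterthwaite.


uc = sqrt(u1^2 + u2^2) = sqrt(1.521^2 + 1.57^2) = 2.1859417
v_eff = uc^4 / (u1^4/v1 + u2^4/v2)
= 2.1859417^4 / (1.521^4/7 + 1.57^4/12)
= 22.832544 / 1.2708838
v_eff = 17.9659

17.9659


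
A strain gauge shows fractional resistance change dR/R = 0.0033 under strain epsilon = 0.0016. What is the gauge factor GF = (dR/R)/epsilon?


GF = (dR/R) / epsilon
= 0.0033 / 0.0016
= 2.0625

2.0625


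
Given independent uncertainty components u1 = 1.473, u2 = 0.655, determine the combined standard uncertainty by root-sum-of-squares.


uc = sqrt(1.473^2 + 0.655^2)
uc = sqrt(2.598754)
uc = 1.6121

1.6121


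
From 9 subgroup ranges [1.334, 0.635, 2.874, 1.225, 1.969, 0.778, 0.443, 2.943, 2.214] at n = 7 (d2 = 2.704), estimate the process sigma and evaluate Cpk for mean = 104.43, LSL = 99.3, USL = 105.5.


R_bar = (1.334 + 0.635 + 2.874 + 1.225 + 1.969 + 0.778 + 0.443 + 2.943 + 2.214) / 9 = 1.6016667
sigma = R_bar / d2 = 1.6016667 / 2.704 = 0.59233236
Cp = (USL - LSL)/(6*sigma) = (105.5 - 99.3)/(6*0.59233236) = 1.7445
Cpu = (105.5 - 104.43)/(3*0.59233236) = 0.6021
Cpl = (104.43 - 99.3)/(3*0.59233236) = 2.8869
Cpk = min(Cpu, Cpl) = 0.6021

0.6021


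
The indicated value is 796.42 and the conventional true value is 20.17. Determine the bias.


Systematic error = measured - true
= 796.42 - 20.17
= 776.2500

776.2500


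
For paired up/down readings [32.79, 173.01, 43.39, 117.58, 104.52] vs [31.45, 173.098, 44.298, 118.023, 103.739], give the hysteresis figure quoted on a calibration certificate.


|32.79 - 31.45| = 1.3400
|173.01 - 173.098| = 0.0880
|43.39 - 44.298| = 0.9080
|117.58 - 118.023| = 0.4430
|104.52 - 103.739| = 0.7810
hysteresis = max(diffs) = 1.3400

1.3400


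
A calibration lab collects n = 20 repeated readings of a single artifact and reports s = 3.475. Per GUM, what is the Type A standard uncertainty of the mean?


u_A = s / sqrt(n)
u_A = 3.475 / sqrt(20)
u_A = 3.475 / 4.472136
u_A = 0.7770

0.7770


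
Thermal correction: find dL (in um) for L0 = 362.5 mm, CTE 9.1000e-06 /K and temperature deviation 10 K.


dL = L * alpha * dT
= 362.5 * 9.1000e-06 * 10
= 0.0329875 mm
dL_um = 0.0329875 * 1000 = 32.9875 um

32.9875


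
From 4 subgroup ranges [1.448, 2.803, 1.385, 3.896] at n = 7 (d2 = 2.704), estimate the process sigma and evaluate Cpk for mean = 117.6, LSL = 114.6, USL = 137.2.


R_bar = (1.448 + 2.803 + 1.385 + 3.896) / 4 = 2.383
sigma = R_bar / d2 = 2.383 / 2.704 = 0.88128698
Cp = (USL - LSL)/(6*sigma) = (137.2 - 114.6)/(6*0.88128698) = 4.2741
Cpu = (137.2 - 117.6)/(3*0.88128698) = 7.4134
Cpl = (117.6 - 114.6)/(3*0.88128698) = 1.1347
Cpk = min(Cpu, Cpl) = 1.1347

1.1347


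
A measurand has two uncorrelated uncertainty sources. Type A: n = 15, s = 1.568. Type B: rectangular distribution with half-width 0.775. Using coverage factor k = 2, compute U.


u_A = s / sqrt(n) = 1.568 / sqrt(15) = 0.40485586
u_B = half_width / sqrt(3) = 0.775 / sqrt(3) = 0.44744646
uc = sqrt(u_A^2 + u_B^2) = sqrt(0.40485586^2 + 0.44744646^2) = 0.60342075
U = k * uc = 2 * 0.60342075
U = 1.2068

1.2068


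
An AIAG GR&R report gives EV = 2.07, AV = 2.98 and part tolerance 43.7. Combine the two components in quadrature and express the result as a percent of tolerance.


GRR = sqrt(EV^2 + AV^2) = sqrt(2.07^2 + 2.98^2) = 3.6284019
%GRR = GRR / tol * 100 = 3.6284019 / 43.7 * 100
%GRR = 8.3030

8.3030


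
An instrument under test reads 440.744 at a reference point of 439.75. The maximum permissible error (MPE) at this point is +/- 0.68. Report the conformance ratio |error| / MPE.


e = indication - reference = 440.744 - 439.75 = 0.9940
|e| = 0.9940
ratio = |e| / MPE = 0.9940 / 0.68
ratio = 1.4618

1.4618


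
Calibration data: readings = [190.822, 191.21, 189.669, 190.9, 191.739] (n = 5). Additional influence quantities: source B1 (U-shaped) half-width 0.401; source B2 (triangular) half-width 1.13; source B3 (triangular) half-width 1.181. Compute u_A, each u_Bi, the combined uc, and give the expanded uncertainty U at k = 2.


mean = (190.822 + 191.21 + 189.669 + 190.9 + 191.739) / 5 = 190.868
s = sqrt(sum((x - mean)^2)/(n-1)) = 0.76097733
u_A = s / sqrt(n) = 0.76097733 / sqrt(5) = 0.34031941
u_B1 = 0.401 / sqrt(2) = 0.28354982
u_B2 = 1.13 / sqrt(6) = 0.46132057
u_B3 = 1.181 / sqrt(6) = 0.48214123
uc = sqrt(0.34031941^2 + 0.28354982^2 + 0.46132057^2 + 0.48214123^2) = 0.8009336
U = k * uc = 2 * 0.8009336
U = 1.6019

1.6019


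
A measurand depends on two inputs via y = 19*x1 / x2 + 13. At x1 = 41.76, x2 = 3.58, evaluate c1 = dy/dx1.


y = 19*x1 / x2 + 13
dy/dx1 = 19/x2
Evaluate at x2 = 3.58: c1 = 19 / 3.58
c1 = 5.3073

5.3073


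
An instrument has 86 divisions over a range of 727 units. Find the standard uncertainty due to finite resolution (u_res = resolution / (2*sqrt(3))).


resolution = range / divisions
resolution = 727 / 86 = 8.4534884
u_res = resolution / (2*sqrt(3))
u_res = 8.4534884 / 3.4641016
u_res = 2.4403

2.4403


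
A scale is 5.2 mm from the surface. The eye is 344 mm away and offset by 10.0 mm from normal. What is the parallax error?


error = h * offset / d
= 5.2 * 10.0 / 344
= 0.1512

0.1512


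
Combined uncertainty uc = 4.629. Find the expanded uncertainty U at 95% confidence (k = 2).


U = k * uc
U = 2 * 4.629
U = 9.2580

9.2580


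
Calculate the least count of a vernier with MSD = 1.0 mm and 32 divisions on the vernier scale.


LC = MSD / n_div
= 1.0 / 32
= 0.0312

0.0312


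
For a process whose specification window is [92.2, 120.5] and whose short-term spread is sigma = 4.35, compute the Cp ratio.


Cp = (USL - LSL) / (6 * sigma)
= (120.5 - 92.2) / (6 * 4.35)
= 28.3000 / 26.1000
= 1.0843

1.0843


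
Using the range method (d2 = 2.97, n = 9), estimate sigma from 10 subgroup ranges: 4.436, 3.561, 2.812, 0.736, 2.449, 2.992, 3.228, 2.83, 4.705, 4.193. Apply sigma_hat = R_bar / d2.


R_bar = (4.436 + 3.561 + 2.812 + 0.736 + 2.449 + 2.992 + 3.228 + 2.83 + 4.705 + 4.193) / 10
R_bar = 31.942 / 10 = 3.1942
sigma_hat = R_bar / d2 = 3.1942 / 2.97 = 1.0755

1.0755


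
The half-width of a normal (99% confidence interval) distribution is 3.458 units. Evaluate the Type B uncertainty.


u_B = half_width / 2.576
u_B = 3.458 / 2.576
u_B = 1.3424

1.3424


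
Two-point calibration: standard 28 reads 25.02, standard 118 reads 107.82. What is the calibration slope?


slope = (y2 - y1) / (x2 - x1)
= (107.82 - 25.02) / (118 - 28)
= 82.8000 / 90
= 0.9200

0.9200


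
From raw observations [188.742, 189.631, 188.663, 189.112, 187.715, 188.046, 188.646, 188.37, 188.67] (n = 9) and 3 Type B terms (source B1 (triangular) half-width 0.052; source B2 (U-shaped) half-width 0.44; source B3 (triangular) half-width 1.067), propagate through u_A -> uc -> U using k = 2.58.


mean = (188.742 + 189.631 + 188.663 + 189.112 + 187.715 + 188.046 + 188.646 + 188.37 + 188.67) / 9 = 188.6216667
s = sqrt(sum((x - mean)^2)/(n-1)) = 0.55846553
u_A = s / sqrt(n) = 0.55846553 / sqrt(9) = 0.18615518
u_B1 = 0.052 / sqrt(6) = 0.021228911
u_B2 = 0.44 / sqrt(2) = 0.31112698
u_B3 = 1.067 / sqrt(6) = 0.43560093
uc = sqrt(0.18615518^2 + 0.021228911^2 + 0.31112698^2 + 0.43560093^2) = 0.56714424
U = k * uc = 2.58 * 0.56714424
U = 1.4632

1.4632


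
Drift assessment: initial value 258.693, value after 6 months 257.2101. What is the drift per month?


rate = (v2 - v1) / months
= (257.2101 - 258.693) / 6
= -1.4829 / 6
= -0.2471

-0.2471


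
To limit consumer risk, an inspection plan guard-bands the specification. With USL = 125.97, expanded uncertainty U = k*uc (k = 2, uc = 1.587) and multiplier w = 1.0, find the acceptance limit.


U = k * uc = 2 * 1.587 = 3.174
guard band g = w * U = 1.0 * 3.174 = 3.174
AL = USL - g = 125.97 - 3.174
AL = 122.7960

122.7960


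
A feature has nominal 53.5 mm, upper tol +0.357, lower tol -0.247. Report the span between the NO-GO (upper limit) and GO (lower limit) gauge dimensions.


GO = nominal - lower_tol (smallest hole = maximum material condition)
GO = 53.5 - 0.247 = 53.253
NO-GO = nominal + upper_tol (largest hole = least material condition)
NO-GO = 53.5 + 0.357 = 53.857
spread = NO-GO - GO = 53.857 - 53.253 = 0.6040

0.6040


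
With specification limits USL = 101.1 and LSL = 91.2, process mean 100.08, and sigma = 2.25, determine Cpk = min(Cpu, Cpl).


Cpu = (USL - mean) / (3*sigma) = (101.1 - 100.08) / (3*2.25) = 0.1511
Cpl = (mean - LSL) / (3*sigma) = (100.08 - 91.2) / (3*2.25) = 1.3156
Cpk = min(Cpu, Cpl) = 0.1511

0.1511


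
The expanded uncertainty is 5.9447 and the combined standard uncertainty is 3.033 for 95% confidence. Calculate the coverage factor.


k = U / uc
k = 5.9447 / 3.033
k = 1.96

1.96


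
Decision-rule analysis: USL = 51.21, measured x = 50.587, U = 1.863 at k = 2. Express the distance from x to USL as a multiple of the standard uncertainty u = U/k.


u = U / k = 1.863 / 2 = 0.9315
margin = |USL - x| = |51.21 - 50.587| = 0.623
z = margin / u = 0.623 / 0.9315
z = 0.6688

0.6688


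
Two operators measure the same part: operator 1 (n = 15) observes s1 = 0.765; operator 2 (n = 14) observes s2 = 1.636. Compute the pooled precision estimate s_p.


s_p = sqrt(((n1-1)*s1^2 + (n2-1)*s2^2) / (n1+n2-2))
numerator = (15-1)*0.765^2 + (14-1)*1.636^2 = 8.19315 + 34.794448 = 42.987598
denominator = 15 + 14 - 2 = 27
s_p^2 = 42.987598 / 27 = 1.5921333
s_p = sqrt(1.5921333) = 1.2618

1.2618


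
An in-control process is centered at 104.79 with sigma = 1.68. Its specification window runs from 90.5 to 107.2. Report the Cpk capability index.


Cpu = (USL - mean) / (3*sigma) = (107.2 - 104.79) / (3*1.68) = 0.4782
Cpl = (mean - LSL) / (3*sigma) = (104.79 - 90.5) / (3*1.68) = 2.8353
Cpk = min(Cpu, Cpl) = 0.4782

0.4782


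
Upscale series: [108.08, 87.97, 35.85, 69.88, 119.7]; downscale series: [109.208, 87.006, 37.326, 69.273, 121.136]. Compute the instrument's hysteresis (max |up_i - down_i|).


|108.08 - 109.208| = 1.1280
|87.97 - 87.006| = 0.9640
|35.85 - 37.326| = 1.4760
|69.88 - 69.273| = 0.6070
|119.7 - 121.136| = 1.4360
hysteresis = max(diffs) = 1.4760

1.4760


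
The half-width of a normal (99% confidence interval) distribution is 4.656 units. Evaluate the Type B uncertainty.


u_B = half_width / 2.576
u_B = 4.656 / 2.576
u_B = 1.8075

1.8075


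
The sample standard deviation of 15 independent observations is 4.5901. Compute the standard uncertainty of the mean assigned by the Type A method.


u_A = s / sqrt(n)
u_A = 4.5901 / sqrt(15)
u_A = 4.5901 / 3.8729833
u_A = 1.1852

1.1852


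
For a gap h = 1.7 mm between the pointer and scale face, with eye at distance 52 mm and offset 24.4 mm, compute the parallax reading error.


error = h * offset / d
= 1.7 * 24.4 / 52
= 0.7977

0.7977


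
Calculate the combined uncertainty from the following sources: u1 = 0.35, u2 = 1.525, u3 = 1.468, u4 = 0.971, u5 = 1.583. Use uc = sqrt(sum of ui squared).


uc = sqrt(0.35^2 + 1.525^2 + 1.468^2 + 0.971^2 + 1.583^2)
uc = sqrt(8.051879)
uc = 2.8376

2.8376


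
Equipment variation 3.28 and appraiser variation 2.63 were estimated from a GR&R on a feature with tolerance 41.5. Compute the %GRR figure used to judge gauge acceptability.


GRR = sqrt(EV^2 + AV^2) = sqrt(3.28^2 + 2.63^2) = 4.2042003
%GRR = GRR / tol * 100 = 4.2042003 / 41.5 * 100
%GRR = 10.1306

10.1306
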